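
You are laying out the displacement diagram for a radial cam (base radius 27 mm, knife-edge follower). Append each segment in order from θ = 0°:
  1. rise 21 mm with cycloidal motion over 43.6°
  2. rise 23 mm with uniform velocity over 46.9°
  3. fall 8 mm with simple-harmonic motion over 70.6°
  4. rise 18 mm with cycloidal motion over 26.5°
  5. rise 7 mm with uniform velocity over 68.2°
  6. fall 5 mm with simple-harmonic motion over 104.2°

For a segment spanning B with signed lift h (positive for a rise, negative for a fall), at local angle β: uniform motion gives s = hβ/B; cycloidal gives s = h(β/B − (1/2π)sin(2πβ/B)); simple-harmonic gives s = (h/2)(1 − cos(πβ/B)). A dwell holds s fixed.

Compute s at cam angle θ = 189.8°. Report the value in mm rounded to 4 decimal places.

seg 1 [0°–43.6°] cycloidal, h=21: full span → s += 21 → s = 21.0000
seg 2 [43.6°–90.5°] uniform, h=23: full span → s += 23 → s = 44.0000
seg 3 [90.5°–161.1°] simple-harmonic, h=-8: full span → s += -8 → s = 36.0000
seg 4 [161.1°–187.6°] cycloidal, h=18: full span → s += 18 → s = 54.0000
seg 5 [187.6°–255.8°] uniform, h=7: θ=189.8° here. β=2.2, B=68.2. 7·2.2/68.2 = 0.2258 → s = 54.2258

54.2258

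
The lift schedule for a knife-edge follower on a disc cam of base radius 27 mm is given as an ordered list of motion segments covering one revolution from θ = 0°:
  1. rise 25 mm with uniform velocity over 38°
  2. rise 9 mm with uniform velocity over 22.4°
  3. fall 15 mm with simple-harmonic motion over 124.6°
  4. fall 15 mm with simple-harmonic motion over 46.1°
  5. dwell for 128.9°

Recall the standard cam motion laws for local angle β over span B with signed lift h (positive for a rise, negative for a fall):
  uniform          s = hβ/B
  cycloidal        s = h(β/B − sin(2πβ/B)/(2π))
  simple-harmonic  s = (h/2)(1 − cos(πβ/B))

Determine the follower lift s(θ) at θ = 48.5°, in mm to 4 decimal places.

seg 1 [0°–38°] uniform, h=25: full span → s += 25 → s = 25.0000
seg 2 [38°–60.4°] uniform, h=9: θ=48.5° here. β=10.5, B=22.4. 9·10.5/22.4 = 4.2188 → s = 29.2188

29.2188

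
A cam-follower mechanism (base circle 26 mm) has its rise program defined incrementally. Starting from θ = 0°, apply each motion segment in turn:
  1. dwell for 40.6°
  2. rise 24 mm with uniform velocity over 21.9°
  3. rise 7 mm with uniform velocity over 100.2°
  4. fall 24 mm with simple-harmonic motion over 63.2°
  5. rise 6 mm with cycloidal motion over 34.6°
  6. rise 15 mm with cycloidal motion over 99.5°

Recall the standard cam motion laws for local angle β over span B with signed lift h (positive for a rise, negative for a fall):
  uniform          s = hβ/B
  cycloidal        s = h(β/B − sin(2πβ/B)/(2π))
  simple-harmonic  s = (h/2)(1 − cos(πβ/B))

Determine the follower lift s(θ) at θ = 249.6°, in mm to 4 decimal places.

seg 1 [0°–40.6°] dwell: s stays 0.0000
seg 2 [40.6°–62.5°] uniform, h=24: full span → s += 24 → s = 24.0000
seg 3 [62.5°–162.7°] uniform, h=7: full span → s += 7 → s = 31.0000
seg 4 [162.7°–225.9°] simple-harmonic, h=-24: full span → s += -24 → s = 7.0000
seg 5 [225.9°–260.5°] cycloidal, h=6: θ=249.6° here. β=23.7, B=34.6. 6·(0.6850 − sin(2π·0.6850)/(2π)) = 4.9861 → s = 11.9861

11.9861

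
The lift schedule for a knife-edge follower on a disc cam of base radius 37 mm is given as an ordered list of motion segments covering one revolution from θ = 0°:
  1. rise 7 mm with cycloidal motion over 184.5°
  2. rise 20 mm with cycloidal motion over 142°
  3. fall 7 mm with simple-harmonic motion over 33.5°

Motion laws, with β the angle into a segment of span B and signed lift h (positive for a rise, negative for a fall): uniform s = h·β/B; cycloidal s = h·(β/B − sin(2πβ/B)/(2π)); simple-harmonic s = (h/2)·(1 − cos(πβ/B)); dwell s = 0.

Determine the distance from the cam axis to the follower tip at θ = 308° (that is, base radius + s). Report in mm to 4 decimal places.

seg 1 [0°–184.5°] cycloidal, h=7: full span → s += 7 → s = 7.0000
seg 2 [184.5°–326.5°] cycloidal, h=20: θ=308° here. β=123.5, B=142. 20·(0.8697 − sin(2π·0.8697)/(2π)) = 19.7186 → s = 26.7186
radial distance = base radius + s = 37 + 26.7186 = 63.7186

63.7186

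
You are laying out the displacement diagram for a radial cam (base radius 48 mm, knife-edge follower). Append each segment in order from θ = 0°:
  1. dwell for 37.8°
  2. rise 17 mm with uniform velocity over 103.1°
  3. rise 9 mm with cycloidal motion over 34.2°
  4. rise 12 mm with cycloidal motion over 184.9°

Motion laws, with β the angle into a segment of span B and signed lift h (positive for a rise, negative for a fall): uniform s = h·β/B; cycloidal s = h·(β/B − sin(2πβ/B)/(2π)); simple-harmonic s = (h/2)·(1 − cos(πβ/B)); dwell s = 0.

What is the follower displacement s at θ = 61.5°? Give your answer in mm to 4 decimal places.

seg 1 [0°–37.8°] dwell: s stays 0.0000
seg 2 [37.8°–140.9°] uniform, h=17: θ=61.5° here. β=23.7, B=103.1. 17·23.7/103.1 = 3.9079 → s = 3.9079

3.9079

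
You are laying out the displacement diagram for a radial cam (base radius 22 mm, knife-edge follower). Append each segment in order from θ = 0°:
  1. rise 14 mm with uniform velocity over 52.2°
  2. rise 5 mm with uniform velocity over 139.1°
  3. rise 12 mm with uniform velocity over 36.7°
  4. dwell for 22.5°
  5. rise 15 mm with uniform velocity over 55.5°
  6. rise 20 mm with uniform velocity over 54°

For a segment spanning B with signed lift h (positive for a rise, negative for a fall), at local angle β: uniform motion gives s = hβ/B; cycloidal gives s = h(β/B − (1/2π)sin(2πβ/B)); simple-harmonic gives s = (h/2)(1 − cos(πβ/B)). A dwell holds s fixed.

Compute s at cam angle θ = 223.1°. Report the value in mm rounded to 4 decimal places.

seg 1 [0°–52.2°] uniform, h=14: full span → s += 14 → s = 14.0000
seg 2 [52.2°–191.3°] uniform, h=5: full span → s += 5 → s = 19.0000
seg 3 [191.3°–228°] uniform, h=12: θ=223.1° here. β=31.8, B=36.7. 12·31.8/36.7 = 10.3978 → s = 29.3978

29.3978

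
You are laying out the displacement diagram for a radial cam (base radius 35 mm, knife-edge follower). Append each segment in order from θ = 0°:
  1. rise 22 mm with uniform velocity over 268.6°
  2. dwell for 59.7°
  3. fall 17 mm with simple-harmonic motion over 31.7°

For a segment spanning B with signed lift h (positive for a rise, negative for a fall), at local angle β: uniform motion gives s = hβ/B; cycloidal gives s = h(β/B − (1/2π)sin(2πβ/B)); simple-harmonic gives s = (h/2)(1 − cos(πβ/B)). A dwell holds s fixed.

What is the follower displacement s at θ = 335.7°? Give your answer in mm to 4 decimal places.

seg 1 [0°–268.6°] uniform, h=22: full span → s += 22 → s = 22.0000
seg 2 [268.6°–328.3°] dwell: s stays 22.0000
seg 3 [328.3°–360°] simple-harmonic, h=-17: θ=335.7° here. β=7.4, B=31.7. -17/2·(1 − cos(π·0.2334)) = -2.1851 → s = 19.8149

19.8149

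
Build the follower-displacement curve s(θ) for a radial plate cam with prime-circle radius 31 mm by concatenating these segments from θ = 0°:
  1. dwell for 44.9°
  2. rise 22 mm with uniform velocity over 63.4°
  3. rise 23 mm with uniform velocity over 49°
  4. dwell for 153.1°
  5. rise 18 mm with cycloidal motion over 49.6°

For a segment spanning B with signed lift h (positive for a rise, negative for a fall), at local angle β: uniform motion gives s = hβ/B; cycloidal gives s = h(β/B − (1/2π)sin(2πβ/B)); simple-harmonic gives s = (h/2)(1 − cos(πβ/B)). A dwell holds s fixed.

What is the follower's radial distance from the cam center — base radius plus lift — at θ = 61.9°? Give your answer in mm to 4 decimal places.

seg 1 [0°–44.9°] dwell: s stays 0.0000
seg 2 [44.9°–108.3°] uniform, h=22: θ=61.9° here. β=17, B=63.4. 22·17/63.4 = 5.8991 → s = 5.8991
radial distance = base radius + s = 31 + 5.8991 = 36.8991

36.8991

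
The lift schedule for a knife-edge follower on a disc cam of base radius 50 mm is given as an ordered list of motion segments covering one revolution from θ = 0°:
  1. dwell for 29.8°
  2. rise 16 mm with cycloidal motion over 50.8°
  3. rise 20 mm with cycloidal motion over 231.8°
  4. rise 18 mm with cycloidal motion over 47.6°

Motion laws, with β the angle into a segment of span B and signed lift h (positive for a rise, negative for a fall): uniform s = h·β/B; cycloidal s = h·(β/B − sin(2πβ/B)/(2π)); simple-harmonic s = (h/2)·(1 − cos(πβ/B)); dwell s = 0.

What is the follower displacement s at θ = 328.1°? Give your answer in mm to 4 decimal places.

seg 1 [0°–29.8°] dwell: s stays 0.0000
seg 2 [29.8°–80.6°] cycloidal, h=16: full span → s += 16 → s = 16.0000
seg 3 [80.6°–312.4°] cycloidal, h=20: full span → s += 20 → s = 36.0000
seg 4 [312.4°–360°] cycloidal, h=18: θ=328.1° here. β=15.7, B=47.6. 18·(0.3298 − sin(2π·0.3298)/(2π)) = 3.4251 → s = 39.4251

39.4251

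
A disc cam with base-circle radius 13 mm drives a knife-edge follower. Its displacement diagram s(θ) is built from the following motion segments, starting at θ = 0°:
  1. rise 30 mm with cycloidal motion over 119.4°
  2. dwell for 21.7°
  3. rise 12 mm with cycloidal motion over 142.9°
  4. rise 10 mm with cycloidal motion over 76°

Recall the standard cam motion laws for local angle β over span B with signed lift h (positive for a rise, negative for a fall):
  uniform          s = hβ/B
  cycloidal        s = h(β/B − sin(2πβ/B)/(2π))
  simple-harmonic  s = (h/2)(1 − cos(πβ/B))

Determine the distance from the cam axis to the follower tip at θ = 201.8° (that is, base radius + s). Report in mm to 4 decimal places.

seg 1 [0°–119.4°] cycloidal, h=30: full span → s += 30 → s = 30.0000
seg 2 [119.4°–141.1°] dwell: s stays 30.0000
seg 3 [141.1°–284°] cycloidal, h=12: θ=201.8° here. β=60.7, B=142.9. 12·(0.4248 − sin(2π·0.4248)/(2π)) = 4.2278 → s = 34.2278
radial distance = base radius + s = 13 + 34.2278 = 47.2278

47.2278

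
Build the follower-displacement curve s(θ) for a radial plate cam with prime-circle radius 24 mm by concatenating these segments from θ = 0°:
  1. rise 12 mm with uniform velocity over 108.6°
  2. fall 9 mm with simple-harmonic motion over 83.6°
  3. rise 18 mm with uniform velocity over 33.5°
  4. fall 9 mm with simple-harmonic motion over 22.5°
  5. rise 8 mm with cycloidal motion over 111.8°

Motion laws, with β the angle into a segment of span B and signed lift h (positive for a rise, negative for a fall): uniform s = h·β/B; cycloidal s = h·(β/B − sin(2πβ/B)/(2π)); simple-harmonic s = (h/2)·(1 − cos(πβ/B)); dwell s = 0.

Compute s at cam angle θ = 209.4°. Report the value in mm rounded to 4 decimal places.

seg 1 [0°–108.6°] uniform, h=12: full span → s += 12 → s = 12.0000
seg 2 [108.6°–192.2°] simple-harmonic, h=-9: full span → s += -9 → s = 3.0000
seg 3 [192.2°–225.7°] uniform, h=18: θ=209.4° here. β=17.2, B=33.5. 18·17.2/33.5 = 9.2418 → s = 12.2418

12.2418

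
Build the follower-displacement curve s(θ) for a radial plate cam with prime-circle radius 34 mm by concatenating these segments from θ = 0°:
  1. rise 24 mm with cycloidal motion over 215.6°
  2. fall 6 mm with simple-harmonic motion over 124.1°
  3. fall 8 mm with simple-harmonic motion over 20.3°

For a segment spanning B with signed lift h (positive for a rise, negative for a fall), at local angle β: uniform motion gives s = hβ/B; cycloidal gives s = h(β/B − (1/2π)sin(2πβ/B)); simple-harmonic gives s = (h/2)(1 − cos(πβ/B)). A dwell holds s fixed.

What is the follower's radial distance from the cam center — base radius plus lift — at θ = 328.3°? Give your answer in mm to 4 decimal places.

seg 1 [0°–215.6°] cycloidal, h=24: full span → s += 24 → s = 24.0000
seg 2 [215.6°–339.7°] simple-harmonic, h=-6: θ=328.3° here. β=112.7, B=124.1. -6/2·(1 − cos(π·0.9081)) = -5.8759 → s = 18.1241
radial distance = base radius + s = 34 + 18.1241 = 52.1241

52.1241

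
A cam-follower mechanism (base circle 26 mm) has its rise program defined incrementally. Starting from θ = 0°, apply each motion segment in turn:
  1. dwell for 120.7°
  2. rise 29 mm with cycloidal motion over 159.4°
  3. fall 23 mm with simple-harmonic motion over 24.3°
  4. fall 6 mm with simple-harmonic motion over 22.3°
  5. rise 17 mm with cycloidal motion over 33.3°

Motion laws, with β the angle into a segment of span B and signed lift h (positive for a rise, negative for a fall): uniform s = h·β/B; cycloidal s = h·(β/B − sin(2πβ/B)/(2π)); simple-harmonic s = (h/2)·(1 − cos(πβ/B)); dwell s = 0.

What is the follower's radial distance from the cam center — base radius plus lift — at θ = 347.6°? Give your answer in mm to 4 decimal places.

seg 1 [0°–120.7°] dwell: s stays 0.0000
seg 2 [120.7°–280.1°] cycloidal, h=29: full span → s += 29 → s = 29.0000
seg 3 [280.1°–304.4°] simple-harmonic, h=-23: full span → s += -23 → s = 6.0000
seg 4 [304.4°–326.7°] simple-harmonic, h=-6: full span → s += -6 → s = 0.0000
seg 5 [326.7°–360°] cycloidal, h=17: θ=347.6° here. β=20.9, B=33.3. 17·(0.6276 − sin(2π·0.6276)/(2π)) = 12.6142 → s = 12.6142
radial distance = base radius + s = 26 + 12.6142 = 38.6142

38.6142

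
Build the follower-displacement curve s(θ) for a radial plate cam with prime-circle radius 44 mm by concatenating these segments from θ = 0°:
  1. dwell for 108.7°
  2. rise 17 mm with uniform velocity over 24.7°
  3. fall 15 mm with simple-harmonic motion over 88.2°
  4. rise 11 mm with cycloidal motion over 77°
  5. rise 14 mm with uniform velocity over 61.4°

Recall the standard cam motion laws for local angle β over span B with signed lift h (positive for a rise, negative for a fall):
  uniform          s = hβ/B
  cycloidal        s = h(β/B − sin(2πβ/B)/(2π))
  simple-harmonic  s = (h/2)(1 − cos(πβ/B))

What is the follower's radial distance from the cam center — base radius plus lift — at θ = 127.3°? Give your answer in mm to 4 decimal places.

seg 1 [0°–108.7°] dwell: s stays 0.0000
seg 2 [108.7°–133.4°] uniform, h=17: θ=127.3° here. β=18.6, B=24.7. 17·18.6/24.7 = 12.8016 → s = 12.8016
radial distance = base radius + s = 44 + 12.8016 = 56.8016

56.8016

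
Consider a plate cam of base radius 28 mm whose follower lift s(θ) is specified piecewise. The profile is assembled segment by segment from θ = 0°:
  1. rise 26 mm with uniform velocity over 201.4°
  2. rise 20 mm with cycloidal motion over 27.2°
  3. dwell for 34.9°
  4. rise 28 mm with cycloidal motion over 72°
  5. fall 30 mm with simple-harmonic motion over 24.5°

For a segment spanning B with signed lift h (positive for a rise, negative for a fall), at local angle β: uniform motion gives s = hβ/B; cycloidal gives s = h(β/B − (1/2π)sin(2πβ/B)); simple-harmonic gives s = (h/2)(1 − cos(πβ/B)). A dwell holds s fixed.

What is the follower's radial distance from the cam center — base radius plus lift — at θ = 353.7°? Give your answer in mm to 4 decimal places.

seg 1 [0°–201.4°] uniform, h=26: full span → s += 26 → s = 26.0000
seg 2 [201.4°–228.6°] cycloidal, h=20: full span → s += 20 → s = 46.0000
seg 3 [228.6°–263.5°] dwell: s stays 46.0000
seg 4 [263.5°–335.5°] cycloidal, h=28: full span → s += 28 → s = 74.0000
seg 5 [335.5°–360°] simple-harmonic, h=-30: θ=353.7° here. β=18.2, B=24.5. -30/2·(1 − cos(π·0.7429)) = -25.3659 → s = 48.6341
radial distance = base radius + s = 28 + 48.6341 = 76.6341

76.6341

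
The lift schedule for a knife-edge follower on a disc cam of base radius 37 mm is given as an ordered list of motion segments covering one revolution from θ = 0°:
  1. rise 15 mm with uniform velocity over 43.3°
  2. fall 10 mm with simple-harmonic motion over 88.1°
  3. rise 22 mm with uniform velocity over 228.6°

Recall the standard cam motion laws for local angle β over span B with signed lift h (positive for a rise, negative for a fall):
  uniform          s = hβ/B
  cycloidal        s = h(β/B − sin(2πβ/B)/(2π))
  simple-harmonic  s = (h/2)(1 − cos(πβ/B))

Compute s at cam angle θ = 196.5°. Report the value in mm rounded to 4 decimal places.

seg 1 [0°–43.3°] uniform, h=15: full span → s += 15 → s = 15.0000
seg 2 [43.3°–131.4°] simple-harmonic, h=-10: full span → s += -10 → s = 5.0000
seg 3 [131.4°–360°] uniform, h=22: θ=196.5° here. β=65.1, B=228.6. 22·65.1/228.6 = 6.2651 → s = 11.2651

11.2651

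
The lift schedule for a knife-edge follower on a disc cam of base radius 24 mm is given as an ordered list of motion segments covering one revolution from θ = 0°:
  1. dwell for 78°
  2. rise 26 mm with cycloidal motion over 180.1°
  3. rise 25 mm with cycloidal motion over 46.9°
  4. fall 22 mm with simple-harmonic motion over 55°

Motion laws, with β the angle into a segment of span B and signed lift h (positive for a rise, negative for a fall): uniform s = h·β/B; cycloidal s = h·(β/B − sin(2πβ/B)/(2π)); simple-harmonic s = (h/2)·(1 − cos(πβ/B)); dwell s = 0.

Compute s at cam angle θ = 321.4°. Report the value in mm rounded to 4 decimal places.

seg 1 [0°–78°] dwell: s stays 0.0000
seg 2 [78°–258.1°] cycloidal, h=26: full span → s += 26 → s = 26.0000
seg 3 [258.1°–305°] cycloidal, h=25: full span → s += 25 → s = 51.0000
seg 4 [305°–360°] simple-harmonic, h=-22: θ=321.4° here. β=16.4, B=55. -22/2·(1 − cos(π·0.2982)) = -4.4836 → s = 46.5164

46.5164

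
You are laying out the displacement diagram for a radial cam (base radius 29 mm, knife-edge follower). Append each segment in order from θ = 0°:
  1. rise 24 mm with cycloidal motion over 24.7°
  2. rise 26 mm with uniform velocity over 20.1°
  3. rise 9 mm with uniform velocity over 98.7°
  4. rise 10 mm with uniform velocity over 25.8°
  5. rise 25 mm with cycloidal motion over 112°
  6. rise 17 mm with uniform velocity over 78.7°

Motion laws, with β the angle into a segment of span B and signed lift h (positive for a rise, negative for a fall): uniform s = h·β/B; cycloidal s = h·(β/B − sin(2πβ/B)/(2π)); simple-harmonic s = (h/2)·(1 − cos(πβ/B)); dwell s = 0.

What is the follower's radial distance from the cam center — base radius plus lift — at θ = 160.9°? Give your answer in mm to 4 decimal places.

seg 1 [0°–24.7°] cycloidal, h=24: full span → s += 24 → s = 24.0000
seg 2 [24.7°–44.8°] uniform, h=26: full span → s += 26 → s = 50.0000
seg 3 [44.8°–143.5°] uniform, h=9: full span → s += 9 → s = 59.0000
seg 4 [143.5°–169.3°] uniform, h=10: θ=160.9° here. β=17.4, B=25.8. 10·17.4/25.8 = 6.7442 → s = 65.7442
radial distance = base radius + s = 29 + 65.7442 = 94.7442

94.7442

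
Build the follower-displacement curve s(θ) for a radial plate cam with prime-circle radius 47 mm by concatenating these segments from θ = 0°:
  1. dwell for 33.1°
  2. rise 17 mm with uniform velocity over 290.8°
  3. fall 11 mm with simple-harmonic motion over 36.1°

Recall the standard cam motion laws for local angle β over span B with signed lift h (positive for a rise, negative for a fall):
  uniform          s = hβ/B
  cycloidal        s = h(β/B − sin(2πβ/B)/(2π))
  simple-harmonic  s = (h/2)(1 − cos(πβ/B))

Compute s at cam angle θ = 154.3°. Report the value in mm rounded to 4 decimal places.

seg 1 [0°–33.1°] dwell: s stays 0.0000
seg 2 [33.1°–323.9°] uniform, h=17: θ=154.3° here. β=121.2, B=290.8. 17·121.2/290.8 = 7.0853 → s = 7.0853

7.0853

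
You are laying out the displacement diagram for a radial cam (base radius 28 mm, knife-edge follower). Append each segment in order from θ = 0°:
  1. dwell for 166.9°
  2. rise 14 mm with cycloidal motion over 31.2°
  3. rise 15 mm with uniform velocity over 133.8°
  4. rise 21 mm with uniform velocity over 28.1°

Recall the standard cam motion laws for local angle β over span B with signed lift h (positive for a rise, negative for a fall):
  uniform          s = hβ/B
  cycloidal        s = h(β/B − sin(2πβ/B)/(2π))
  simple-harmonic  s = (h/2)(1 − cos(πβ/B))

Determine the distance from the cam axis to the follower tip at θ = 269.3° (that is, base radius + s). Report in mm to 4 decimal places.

seg 1 [0°–166.9°] dwell: s stays 0.0000
seg 2 [166.9°–198.1°] cycloidal, h=14: full span → s += 14 → s = 14.0000
seg 3 [198.1°–331.9°] uniform, h=15: θ=269.3° here. β=71.2, B=133.8. 15·71.2/133.8 = 7.9821 → s = 21.9821
radial distance = base radius + s = 28 + 21.9821 = 49.9821

49.9821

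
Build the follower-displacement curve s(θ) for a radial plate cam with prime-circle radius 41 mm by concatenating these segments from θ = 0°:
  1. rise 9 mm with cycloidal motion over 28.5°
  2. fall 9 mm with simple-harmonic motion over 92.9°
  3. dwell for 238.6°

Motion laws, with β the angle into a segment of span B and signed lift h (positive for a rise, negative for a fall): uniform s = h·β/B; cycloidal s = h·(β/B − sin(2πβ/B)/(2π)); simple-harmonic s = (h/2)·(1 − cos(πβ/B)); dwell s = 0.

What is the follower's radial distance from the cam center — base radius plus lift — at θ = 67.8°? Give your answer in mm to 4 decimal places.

seg 1 [0°–28.5°] cycloidal, h=9: full span → s += 9 → s = 9.0000
seg 2 [28.5°–121.4°] simple-harmonic, h=-9: θ=67.8° here. β=39.3, B=92.9. -9/2·(1 − cos(π·0.4230)) = -3.4225 → s = 5.5775
radial distance = base radius + s = 41 + 5.5775 = 46.5775

46.5775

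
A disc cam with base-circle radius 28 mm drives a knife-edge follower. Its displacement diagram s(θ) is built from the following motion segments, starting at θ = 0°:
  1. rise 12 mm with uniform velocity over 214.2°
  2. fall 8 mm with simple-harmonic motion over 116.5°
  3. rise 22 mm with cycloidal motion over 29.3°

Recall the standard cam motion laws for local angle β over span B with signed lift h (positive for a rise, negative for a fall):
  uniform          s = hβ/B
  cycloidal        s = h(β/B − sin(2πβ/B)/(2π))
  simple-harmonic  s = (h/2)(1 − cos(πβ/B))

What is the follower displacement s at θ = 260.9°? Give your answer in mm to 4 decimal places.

seg 1 [0°–214.2°] uniform, h=12: full span → s += 12 → s = 12.0000
seg 2 [214.2°–330.7°] simple-harmonic, h=-8: θ=260.9° here. β=46.7, B=116.5. -8/2·(1 − cos(π·0.4009)) = -2.7742 → s = 9.2258

9.2258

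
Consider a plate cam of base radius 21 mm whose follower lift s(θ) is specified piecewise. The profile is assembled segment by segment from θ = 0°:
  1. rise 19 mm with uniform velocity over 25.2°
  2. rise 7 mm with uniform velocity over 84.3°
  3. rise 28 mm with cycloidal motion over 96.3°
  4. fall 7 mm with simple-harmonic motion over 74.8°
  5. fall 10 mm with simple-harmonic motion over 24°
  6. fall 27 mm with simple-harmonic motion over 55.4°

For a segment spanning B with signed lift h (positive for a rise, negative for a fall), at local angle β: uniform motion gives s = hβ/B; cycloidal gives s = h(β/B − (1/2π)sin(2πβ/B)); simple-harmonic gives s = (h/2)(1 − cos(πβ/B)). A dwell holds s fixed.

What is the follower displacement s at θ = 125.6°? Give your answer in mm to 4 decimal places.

seg 1 [0°–25.2°] uniform, h=19: full span → s += 19 → s = 19.0000
seg 2 [25.2°–109.5°] uniform, h=7: full span → s += 7 → s = 26.0000
seg 3 [109.5°–205.8°] cycloidal, h=28: θ=125.6° here. β=16.1, B=96.3. 28·(0.1672 − sin(2π·0.1672)/(2π)) = 0.8147 → s = 26.8147

26.8147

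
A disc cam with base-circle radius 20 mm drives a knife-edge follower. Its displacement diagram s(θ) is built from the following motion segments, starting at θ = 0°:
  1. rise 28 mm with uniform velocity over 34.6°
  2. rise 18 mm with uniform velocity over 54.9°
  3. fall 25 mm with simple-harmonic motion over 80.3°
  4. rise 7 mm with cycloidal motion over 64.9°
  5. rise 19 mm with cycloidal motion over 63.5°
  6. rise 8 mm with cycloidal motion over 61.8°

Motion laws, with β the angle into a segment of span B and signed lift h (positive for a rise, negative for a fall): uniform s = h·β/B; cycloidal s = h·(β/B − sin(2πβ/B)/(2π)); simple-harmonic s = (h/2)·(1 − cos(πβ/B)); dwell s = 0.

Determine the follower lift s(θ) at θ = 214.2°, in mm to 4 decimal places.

seg 1 [0°–34.6°] uniform, h=28: full span → s += 28 → s = 28.0000
seg 2 [34.6°–89.5°] uniform, h=18: full span → s += 18 → s = 46.0000
seg 3 [89.5°–169.8°] simple-harmonic, h=-25: full span → s += -25 → s = 21.0000
seg 4 [169.8°–234.7°] cycloidal, h=7: θ=214.2° here. β=44.4, B=64.9. 7·(0.6841 − sin(2π·0.6841)/(2π)) = 5.8089 → s = 26.8089

26.8089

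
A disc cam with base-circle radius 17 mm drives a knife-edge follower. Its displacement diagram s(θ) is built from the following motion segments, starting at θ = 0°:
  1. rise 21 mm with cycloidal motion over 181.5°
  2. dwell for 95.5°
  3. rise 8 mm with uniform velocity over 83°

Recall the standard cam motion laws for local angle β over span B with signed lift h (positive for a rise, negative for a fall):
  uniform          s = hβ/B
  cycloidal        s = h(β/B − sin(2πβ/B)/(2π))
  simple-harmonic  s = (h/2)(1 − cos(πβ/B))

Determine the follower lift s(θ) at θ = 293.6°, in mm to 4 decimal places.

seg 1 [0°–181.5°] cycloidal, h=21: full span → s += 21 → s = 21.0000
seg 2 [181.5°–277°] dwell: s stays 21.0000
seg 3 [277°–360°] uniform, h=8: θ=293.6° here. β=16.6, B=83. 8·16.6/83 = 1.6000 → s = 22.6000

22.6000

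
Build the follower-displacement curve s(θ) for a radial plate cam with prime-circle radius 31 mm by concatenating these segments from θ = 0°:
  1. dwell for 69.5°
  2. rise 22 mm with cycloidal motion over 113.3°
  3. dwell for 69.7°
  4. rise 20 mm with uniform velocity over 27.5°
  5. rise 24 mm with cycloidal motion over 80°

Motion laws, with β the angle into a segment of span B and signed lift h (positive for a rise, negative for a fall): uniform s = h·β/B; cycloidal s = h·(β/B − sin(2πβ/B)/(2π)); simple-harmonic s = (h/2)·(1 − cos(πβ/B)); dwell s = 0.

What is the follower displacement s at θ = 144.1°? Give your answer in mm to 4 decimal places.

seg 1 [0°–69.5°] dwell: s stays 0.0000
seg 2 [69.5°–182.8°] cycloidal, h=22: θ=144.1° here. β=74.6, B=113.3. 22·(0.6584 − sin(2π·0.6584)/(2π)) = 17.4231 → s = 17.4231

17.4231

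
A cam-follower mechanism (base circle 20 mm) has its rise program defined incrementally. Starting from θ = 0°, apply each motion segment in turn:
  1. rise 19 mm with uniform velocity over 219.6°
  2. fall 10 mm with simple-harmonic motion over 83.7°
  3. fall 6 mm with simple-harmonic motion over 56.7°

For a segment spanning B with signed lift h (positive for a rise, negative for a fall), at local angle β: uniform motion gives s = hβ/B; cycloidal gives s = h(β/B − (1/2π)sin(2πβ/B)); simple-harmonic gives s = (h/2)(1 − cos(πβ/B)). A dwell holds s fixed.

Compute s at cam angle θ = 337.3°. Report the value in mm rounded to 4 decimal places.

seg 1 [0°–219.6°] uniform, h=19: full span → s += 19 → s = 19.0000
seg 2 [219.6°–303.3°] simple-harmonic, h=-10: full span → s += -10 → s = 9.0000
seg 3 [303.3°–360°] simple-harmonic, h=-6: θ=337.3° here. β=34, B=56.7. -6/2·(1 − cos(π·0.5996)) = -3.9239 → s = 5.0761

5.0761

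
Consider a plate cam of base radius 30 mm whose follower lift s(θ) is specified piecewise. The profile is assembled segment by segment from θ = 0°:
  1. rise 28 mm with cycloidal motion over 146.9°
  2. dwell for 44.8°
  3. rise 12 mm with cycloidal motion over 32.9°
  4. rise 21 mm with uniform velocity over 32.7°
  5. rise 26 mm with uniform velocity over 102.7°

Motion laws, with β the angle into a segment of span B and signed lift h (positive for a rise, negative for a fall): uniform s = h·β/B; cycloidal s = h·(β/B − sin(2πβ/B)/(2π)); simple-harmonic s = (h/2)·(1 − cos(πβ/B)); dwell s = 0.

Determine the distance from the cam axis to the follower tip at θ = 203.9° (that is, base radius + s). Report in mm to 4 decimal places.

seg 1 [0°–146.9°] cycloidal, h=28: full span → s += 28 → s = 28.0000
seg 2 [146.9°–191.7°] dwell: s stays 28.0000
seg 3 [191.7°–224.6°] cycloidal, h=12: θ=203.9° here. β=12.2, B=32.9. 12·(0.3708 − sin(2π·0.3708)/(2π)) = 3.0644 → s = 31.0644
radial distance = base radius + s = 30 + 31.0644 = 61.0644

61.0644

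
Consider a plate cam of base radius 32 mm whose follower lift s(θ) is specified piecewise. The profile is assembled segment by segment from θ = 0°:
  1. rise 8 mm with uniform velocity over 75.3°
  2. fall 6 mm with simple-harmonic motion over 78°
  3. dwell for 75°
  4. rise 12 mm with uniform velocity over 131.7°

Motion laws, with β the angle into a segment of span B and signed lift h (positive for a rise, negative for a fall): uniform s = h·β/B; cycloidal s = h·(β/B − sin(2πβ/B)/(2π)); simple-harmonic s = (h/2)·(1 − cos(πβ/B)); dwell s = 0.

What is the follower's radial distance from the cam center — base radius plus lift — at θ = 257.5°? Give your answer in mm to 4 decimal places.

seg 1 [0°–75.3°] uniform, h=8: full span → s += 8 → s = 8.0000
seg 2 [75.3°–153.3°] simple-harmonic, h=-6: full span → s += -6 → s = 2.0000
seg 3 [153.3°–228.3°] dwell: s stays 2.0000
seg 4 [228.3°–360°] uniform, h=12: θ=257.5° here. β=29.2, B=131.7. 12·29.2/131.7 = 2.6606 → s = 4.6606
radial distance = base radius + s = 32 + 4.6606 = 36.6606

36.6606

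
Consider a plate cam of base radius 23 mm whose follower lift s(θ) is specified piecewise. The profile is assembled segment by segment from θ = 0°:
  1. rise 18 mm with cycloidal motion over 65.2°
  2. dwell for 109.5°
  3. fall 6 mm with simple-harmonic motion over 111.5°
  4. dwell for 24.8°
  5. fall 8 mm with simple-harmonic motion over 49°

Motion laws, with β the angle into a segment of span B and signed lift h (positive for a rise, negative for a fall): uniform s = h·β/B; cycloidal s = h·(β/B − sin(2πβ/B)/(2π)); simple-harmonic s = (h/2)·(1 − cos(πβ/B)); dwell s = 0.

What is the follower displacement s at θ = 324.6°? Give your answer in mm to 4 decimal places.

seg 1 [0°–65.2°] cycloidal, h=18: full span → s += 18 → s = 18.0000
seg 2 [65.2°–174.7°] dwell: s stays 18.0000
seg 3 [174.7°–286.2°] simple-harmonic, h=-6: full span → s += -6 → s = 12.0000
seg 4 [286.2°–311°] dwell: s stays 12.0000
seg 5 [311°–360°] simple-harmonic, h=-8: θ=324.6° here. β=13.6, B=49. -8/2·(1 − cos(π·0.2776)) = -1.4267 → s = 10.5733

10.5733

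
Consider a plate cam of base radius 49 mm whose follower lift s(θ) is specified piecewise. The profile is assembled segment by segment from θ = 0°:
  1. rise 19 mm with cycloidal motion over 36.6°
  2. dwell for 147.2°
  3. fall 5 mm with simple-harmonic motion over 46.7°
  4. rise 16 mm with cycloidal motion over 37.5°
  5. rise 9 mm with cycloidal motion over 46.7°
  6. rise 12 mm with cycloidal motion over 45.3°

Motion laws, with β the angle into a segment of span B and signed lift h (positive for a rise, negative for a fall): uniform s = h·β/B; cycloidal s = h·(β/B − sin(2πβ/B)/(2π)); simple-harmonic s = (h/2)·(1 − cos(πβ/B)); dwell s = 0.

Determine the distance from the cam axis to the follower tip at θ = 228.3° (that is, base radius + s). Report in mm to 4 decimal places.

seg 1 [0°–36.6°] cycloidal, h=19: full span → s += 19 → s = 19.0000
seg 2 [36.6°–183.8°] dwell: s stays 19.0000
seg 3 [183.8°–230.5°] simple-harmonic, h=-5: θ=228.3° here. β=44.5, B=46.7. -5/2·(1 − cos(π·0.9529)) = -4.9727 → s = 14.0273
radial distance = base radius + s = 49 + 14.0273 = 63.0273

63.0273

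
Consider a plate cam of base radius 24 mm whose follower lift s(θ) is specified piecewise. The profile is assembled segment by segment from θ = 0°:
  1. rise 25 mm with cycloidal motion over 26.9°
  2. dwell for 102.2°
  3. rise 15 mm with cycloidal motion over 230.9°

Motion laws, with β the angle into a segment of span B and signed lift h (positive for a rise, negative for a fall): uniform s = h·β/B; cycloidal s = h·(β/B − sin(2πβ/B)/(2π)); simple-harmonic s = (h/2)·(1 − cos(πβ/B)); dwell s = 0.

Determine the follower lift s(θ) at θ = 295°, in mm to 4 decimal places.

seg 1 [0°–26.9°] cycloidal, h=25: full span → s += 25 → s = 25.0000
seg 2 [26.9°–129.1°] dwell: s stays 25.0000
seg 3 [129.1°–360°] cycloidal, h=15: θ=295° here. β=165.9, B=230.9. 15·(0.7185 − sin(2π·0.7185)/(2π)) = 13.1181 → s = 38.1181

38.1181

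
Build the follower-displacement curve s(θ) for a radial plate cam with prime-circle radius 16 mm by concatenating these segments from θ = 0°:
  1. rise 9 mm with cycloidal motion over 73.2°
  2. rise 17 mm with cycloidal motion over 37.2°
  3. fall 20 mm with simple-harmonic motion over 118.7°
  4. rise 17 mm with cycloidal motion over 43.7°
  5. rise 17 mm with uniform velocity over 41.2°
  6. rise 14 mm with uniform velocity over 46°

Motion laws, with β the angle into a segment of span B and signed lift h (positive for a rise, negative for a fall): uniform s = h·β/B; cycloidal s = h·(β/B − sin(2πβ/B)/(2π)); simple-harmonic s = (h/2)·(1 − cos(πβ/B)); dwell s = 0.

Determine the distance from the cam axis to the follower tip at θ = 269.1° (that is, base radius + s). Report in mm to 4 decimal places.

seg 1 [0°–73.2°] cycloidal, h=9: full span → s += 9 → s = 9.0000
seg 2 [73.2°–110.4°] cycloidal, h=17: full span → s += 17 → s = 26.0000
seg 3 [110.4°–229.1°] simple-harmonic, h=-20: full span → s += -20 → s = 6.0000
seg 4 [229.1°–272.8°] cycloidal, h=17: θ=269.1° here. β=40, B=43.7. 17·(0.9153 − sin(2π·0.9153)/(2π)) = 16.9331 → s = 22.9331
radial distance = base radius + s = 16 + 22.9331 = 38.9331

38.9331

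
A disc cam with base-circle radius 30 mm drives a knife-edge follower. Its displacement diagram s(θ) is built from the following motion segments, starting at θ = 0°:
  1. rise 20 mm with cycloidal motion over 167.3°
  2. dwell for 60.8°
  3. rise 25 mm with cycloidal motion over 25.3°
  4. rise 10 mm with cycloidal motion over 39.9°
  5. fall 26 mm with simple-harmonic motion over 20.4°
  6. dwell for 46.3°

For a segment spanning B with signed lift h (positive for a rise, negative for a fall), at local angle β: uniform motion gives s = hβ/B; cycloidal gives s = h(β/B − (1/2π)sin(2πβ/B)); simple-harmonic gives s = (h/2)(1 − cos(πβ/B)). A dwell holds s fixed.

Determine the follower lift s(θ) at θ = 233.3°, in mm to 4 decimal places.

seg 1 [0°–167.3°] cycloidal, h=20: full span → s += 20 → s = 20.0000
seg 2 [167.3°–228.1°] dwell: s stays 20.0000
seg 3 [228.1°–253.4°] cycloidal, h=25: θ=233.3° here. β=5.2, B=25.3. 25·(0.2055 − sin(2π·0.2055)/(2π)) = 1.3138 → s = 21.3138

21.3138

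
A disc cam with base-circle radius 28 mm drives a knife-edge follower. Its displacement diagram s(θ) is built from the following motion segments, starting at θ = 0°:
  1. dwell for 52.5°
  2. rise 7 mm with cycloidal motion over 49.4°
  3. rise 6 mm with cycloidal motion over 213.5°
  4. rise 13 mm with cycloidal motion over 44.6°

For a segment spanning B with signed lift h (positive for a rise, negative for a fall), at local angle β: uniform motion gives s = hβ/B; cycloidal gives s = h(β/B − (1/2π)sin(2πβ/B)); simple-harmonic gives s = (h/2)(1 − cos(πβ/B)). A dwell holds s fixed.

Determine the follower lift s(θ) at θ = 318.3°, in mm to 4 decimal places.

seg 1 [0°–52.5°] dwell: s stays 0.0000
seg 2 [52.5°–101.9°] cycloidal, h=7: full span → s += 7 → s = 7.0000
seg 3 [101.9°–315.4°] cycloidal, h=6: full span → s += 6 → s = 13.0000
seg 4 [315.4°–360°] cycloidal, h=13: θ=318.3° here. β=2.9, B=44.6. 13·(0.0650 − sin(2π·0.0650)/(2π)) = 0.0233 → s = 13.0233

13.0233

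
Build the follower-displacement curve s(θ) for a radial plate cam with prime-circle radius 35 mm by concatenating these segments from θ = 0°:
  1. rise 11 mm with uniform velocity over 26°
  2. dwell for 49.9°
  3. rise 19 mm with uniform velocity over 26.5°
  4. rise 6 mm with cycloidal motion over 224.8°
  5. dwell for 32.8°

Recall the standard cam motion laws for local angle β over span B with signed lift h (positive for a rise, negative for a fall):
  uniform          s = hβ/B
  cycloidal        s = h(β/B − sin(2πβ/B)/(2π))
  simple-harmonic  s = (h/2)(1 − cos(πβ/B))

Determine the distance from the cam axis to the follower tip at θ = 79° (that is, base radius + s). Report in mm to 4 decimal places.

seg 1 [0°–26°] uniform, h=11: full span → s += 11 → s = 11.0000
seg 2 [26°–75.9°] dwell: s stays 11.0000
seg 3 [75.9°–102.4°] uniform, h=19: θ=79° here. β=3.1, B=26.5. 19·3.1/26.5 = 2.2226 → s = 13.2226
radial distance = base radius + s = 35 + 13.2226 = 48.2226

48.2226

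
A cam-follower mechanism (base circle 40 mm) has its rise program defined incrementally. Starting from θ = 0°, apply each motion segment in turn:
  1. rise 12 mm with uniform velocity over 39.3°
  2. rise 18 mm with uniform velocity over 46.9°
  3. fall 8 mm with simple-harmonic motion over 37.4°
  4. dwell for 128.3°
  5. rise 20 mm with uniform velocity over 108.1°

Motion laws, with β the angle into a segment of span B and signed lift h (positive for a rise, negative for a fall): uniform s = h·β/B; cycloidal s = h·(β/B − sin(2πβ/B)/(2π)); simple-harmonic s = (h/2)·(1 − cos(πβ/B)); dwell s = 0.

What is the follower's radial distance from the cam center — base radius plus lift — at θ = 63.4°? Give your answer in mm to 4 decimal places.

seg 1 [0°–39.3°] uniform, h=12: full span → s += 12 → s = 12.0000
seg 2 [39.3°–86.2°] uniform, h=18: θ=63.4° here. β=24.1, B=46.9. 18·24.1/46.9 = 9.2495 → s = 21.2495
radial distance = base radius + s = 40 + 21.2495 = 61.2495

61.2495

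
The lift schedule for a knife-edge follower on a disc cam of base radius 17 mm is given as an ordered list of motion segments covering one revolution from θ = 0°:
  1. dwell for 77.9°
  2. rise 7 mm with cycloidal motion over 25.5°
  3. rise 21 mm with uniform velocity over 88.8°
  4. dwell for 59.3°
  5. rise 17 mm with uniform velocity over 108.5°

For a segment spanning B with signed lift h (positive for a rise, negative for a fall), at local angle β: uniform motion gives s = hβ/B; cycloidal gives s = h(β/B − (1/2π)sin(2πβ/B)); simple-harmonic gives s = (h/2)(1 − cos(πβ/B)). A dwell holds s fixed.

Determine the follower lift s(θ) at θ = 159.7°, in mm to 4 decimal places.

seg 1 [0°–77.9°] dwell: s stays 0.0000
seg 2 [77.9°–103.4°] cycloidal, h=7: full span → s += 7 → s = 7.0000
seg 3 [103.4°–192.2°] uniform, h=21: θ=159.7° here. β=56.3, B=88.8. 21·56.3/88.8 = 13.3142 → s = 20.3142

20.3142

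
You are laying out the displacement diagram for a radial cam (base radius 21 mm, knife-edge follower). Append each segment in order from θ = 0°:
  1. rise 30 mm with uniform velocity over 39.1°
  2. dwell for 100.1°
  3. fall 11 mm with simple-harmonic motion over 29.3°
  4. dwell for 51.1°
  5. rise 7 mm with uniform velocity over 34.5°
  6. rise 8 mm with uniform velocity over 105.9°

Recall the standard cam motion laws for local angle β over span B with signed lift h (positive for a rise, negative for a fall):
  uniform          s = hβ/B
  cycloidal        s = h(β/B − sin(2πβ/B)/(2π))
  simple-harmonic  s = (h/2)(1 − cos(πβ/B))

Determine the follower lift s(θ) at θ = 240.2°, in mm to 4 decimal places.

seg 1 [0°–39.1°] uniform, h=30: full span → s += 30 → s = 30.0000
seg 2 [39.1°–139.2°] dwell: s stays 30.0000
seg 3 [139.2°–168.5°] simple-harmonic, h=-11: full span → s += -11 → s = 19.0000
seg 4 [168.5°–219.6°] dwell: s stays 19.0000
seg 5 [219.6°–254.1°] uniform, h=7: θ=240.2° here. β=20.6, B=34.5. 7·20.6/34.5 = 4.1797 → s = 23.1797

23.1797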